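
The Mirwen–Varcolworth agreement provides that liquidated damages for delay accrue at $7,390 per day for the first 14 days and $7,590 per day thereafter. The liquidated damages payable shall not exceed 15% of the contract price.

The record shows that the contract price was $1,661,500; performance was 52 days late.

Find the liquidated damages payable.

First 14 days: 14 × $7,390 = $103,460
Remaining days: (52 − 14) × $7,590 = $288,420
Accrued per-day damages: $103,460 + $288,420 = $391,880
Cap: 15% of $1,661,500 = $249,225
Cap at $249,225: $391,880 exceeds the cap → $249,225

$249,225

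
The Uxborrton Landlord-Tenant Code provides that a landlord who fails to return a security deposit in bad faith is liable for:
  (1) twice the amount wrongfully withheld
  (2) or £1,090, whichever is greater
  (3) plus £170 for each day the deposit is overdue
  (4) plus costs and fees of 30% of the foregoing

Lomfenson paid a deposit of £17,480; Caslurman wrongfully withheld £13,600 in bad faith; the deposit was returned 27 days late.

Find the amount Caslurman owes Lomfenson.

Doubled: 2 × £13,600 = £27,200
Minimum £1,090: £27,200 meets the minimum, no increase.
Late-return penalty: 27 × £170 = £4,590
Damages plus late penalty: £27,200 + £4,590 = £31,790
Costs and fees: 30% of £31,790 = £9,537
Total recovery: £31,790 + £9,537 = £41,327

£41,327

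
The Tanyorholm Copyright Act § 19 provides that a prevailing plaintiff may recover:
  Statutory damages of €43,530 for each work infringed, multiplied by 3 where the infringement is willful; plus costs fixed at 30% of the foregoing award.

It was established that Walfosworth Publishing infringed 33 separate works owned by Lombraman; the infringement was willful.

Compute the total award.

€5,602,311

Statutory damages: 33 × €43,530 = €1,436,490
Trebled: 3 × €1,436,490 = €4,309,470
Costs: 30% of €4,309,470 = €1,292,841
Award plus costs: €4,309,470 + €1,292,841 = €5,602,311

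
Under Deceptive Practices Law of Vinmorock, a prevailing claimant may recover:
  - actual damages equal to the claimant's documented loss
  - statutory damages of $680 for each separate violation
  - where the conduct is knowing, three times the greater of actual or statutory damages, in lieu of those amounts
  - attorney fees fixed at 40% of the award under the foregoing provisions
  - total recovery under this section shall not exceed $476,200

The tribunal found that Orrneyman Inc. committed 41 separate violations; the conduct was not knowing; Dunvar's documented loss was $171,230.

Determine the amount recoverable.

Statutory damages: 41 × $680 = $27,880
Conduct not knowing: the in-lieu enhancement does not apply.
Actual plus statutory damages: $171,230 + $27,880 = $199,110
Attorney fees: 40% of $199,110 = $79,644
Total before cap: $199,110 + $79,644 = $278,754
Cap at $476,200: $278,754 is within the cap, no reduction.

Total recovery: $278,754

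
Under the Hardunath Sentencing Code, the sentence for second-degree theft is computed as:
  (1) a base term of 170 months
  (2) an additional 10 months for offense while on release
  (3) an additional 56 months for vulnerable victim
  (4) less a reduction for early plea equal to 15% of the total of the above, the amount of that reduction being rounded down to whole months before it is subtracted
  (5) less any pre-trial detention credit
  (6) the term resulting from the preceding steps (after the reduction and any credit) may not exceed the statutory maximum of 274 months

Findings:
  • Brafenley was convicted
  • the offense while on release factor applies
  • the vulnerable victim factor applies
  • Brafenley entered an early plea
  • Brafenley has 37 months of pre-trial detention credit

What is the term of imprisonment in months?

Offense while on release enhancement: +10 months
Vulnerable victim enhancement: +56 months
Adjusted term: 170 months + 10 months + 56 months = 236 months
Early plea reduction: 15% of 236 months = 35 months (rounded down)
After reduction: 236 − 35 = 201 months
Less pre-trial detention credit: 201 months − 37 months = 164 months
Cap at 274 months: 164 months is within the cap, no reduction.

164 months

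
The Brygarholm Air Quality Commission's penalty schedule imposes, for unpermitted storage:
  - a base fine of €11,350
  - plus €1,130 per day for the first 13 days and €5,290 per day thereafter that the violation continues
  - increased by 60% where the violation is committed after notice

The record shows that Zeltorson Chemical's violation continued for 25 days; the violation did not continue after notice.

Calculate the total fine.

€89,520

First 13 days: 13 × €1,130 = €14,690
Remaining days: (25 − 13) × €5,290 = €63,480
Per-day component: €14,690 + €63,480 = €78,170
Base plus per-day: €11,350 + €78,170 = €89,520
The violation did not continue after notice: no 60% increase.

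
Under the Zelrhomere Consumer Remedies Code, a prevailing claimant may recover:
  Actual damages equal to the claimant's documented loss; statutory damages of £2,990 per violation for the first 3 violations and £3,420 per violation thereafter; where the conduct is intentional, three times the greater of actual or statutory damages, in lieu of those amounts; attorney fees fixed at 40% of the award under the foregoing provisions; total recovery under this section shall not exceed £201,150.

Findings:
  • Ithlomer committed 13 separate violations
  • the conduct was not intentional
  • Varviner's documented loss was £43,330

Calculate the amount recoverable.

First 3 violations: 3 × £2,990 = £8,970
Remaining violations: (13 − 3) × £3,420 = £34,200
Statutory damages: £8,970 + £34,200 = £43,170
Conduct not intentional: the in-lieu enhancement does not apply.
Actual plus statutory damages: £43,330 + £43,170 = £86,500
Attorney fees: 40% of £86,500 = £34,600
Total before cap: £86,500 + £34,600 = £121,100
Cap at £201,150: £121,100 is within the cap, no reduction.

£121,100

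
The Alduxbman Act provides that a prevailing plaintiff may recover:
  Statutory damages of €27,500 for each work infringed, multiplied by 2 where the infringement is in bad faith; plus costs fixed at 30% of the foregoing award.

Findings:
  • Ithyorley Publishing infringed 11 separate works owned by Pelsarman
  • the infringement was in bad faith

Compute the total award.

Statutory damages: 11 × €27,500 = €302,500
Doubled: 2 × €302,500 = €605,000
Costs: 30% of €605,000 = €181,500
Award plus costs: €605,000 + €181,500 = €786,500

€786,500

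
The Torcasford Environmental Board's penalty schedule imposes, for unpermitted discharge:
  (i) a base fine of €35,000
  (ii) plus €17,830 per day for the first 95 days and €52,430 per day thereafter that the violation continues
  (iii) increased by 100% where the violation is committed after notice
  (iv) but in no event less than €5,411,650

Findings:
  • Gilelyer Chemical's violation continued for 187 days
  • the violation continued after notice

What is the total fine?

€13,104,820

First 95 days: 95 × €17,830 = €1,693,850
Remaining days: (187 − 95) × €52,430 = €4,823,560
Per-day component: €1,693,850 + €4,823,560 = €6,517,410
Base plus per-day: €35,000 + €6,517,410 = €6,552,410
Enhancement: 100% of €6,552,410 = €6,552,410
Enhanced fine: €6,552,410 + €6,552,410 = €13,104,820
Minimum €5,411,650: €13,104,820 meets the minimum, no increase.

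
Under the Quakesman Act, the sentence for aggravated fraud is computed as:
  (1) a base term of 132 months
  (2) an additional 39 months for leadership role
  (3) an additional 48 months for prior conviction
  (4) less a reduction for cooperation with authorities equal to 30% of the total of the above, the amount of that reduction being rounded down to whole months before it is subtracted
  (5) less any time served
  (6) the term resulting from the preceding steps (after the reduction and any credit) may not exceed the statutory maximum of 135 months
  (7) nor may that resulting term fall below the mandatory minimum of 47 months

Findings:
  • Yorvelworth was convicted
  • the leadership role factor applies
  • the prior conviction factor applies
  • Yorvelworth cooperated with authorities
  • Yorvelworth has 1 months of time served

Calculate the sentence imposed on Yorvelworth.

135 months

Leadership role enhancement: +39 months
Prior conviction enhancement: +48 months
Adjusted term: 132 months + 39 months + 48 months = 219 months
Cooperation with authorities reduction: 30% of 219 months = 65 months (rounded down)
After reduction: 219 − 65 = 154 months
Less time served: 154 months − 1 months = 153 months
Cap at 135 months: 153 months exceeds the cap → 135 months
Minimum 47 months: 135 months meets the minimum, no increase.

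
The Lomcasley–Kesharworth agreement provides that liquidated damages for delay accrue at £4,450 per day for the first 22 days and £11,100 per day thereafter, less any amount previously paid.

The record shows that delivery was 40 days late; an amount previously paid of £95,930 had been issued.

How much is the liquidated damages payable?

Liquidated damages: £201,770

First 22 days: 22 × £4,450 = £97,900
Remaining days: (40 − 22) × £11,100 = £199,800
Accrued per-day damages: £97,900 + £199,800 = £297,700
Less amount previously paid: £297,700 − £95,930 = £201,770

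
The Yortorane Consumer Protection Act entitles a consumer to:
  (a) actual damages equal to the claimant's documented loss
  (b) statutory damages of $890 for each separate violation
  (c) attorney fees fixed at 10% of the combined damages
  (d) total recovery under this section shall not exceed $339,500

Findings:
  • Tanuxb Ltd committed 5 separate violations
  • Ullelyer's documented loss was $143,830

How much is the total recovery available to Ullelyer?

$163,108

Statutory damages: 5 × $890 = $4,450
Combined damages: $143,830 + $4,450 = $148,280
Attorney fees: 10% of $148,280 = $14,828
Total before cap: $148,280 + $14,828 = $163,108
Cap at $339,500: $163,108 is within the cap, no reduction.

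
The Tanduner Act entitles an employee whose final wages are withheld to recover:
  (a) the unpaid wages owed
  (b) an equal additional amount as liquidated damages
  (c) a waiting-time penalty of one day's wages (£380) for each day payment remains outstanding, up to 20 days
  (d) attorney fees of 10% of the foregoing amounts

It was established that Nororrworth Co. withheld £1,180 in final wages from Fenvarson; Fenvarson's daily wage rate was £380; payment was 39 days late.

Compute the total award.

£10,956

Liquidated damages (equal amount): £1,180
Penalty days: min(39, 20) = 20
Waiting-time penalty: 20 × £380 = £7,600
Subtotal: £1,180 + £1,180 + £7,600 = £9,960
Attorney fees: 10% of £9,960 = £996
Total award: £9,960 + £996 = £10,956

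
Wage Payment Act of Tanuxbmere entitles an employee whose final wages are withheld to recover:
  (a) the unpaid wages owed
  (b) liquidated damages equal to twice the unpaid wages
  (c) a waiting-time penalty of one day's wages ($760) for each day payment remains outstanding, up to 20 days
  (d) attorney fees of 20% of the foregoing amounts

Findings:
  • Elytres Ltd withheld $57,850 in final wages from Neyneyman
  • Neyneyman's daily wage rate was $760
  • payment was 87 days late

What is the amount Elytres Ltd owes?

$226,500

Doubled: 2 × $57,850 = $115,700
Penalty days: min(87, 20) = 20
Waiting-time penalty: 20 × $760 = $15,200
Subtotal: $57,850 + $115,700 + $15,200 = $188,750
Attorney fees: 20% of $188,750 = $37,750
Total award: $188,750 + $37,750 = $226,500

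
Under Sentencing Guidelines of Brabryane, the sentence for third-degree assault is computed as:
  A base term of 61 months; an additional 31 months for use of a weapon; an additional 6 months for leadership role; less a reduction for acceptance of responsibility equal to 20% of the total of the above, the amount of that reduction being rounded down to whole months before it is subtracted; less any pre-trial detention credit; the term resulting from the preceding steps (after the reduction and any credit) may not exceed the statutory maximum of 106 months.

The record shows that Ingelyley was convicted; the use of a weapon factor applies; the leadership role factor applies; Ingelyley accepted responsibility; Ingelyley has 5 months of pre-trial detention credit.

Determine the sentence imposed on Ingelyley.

Use of a weapon enhancement: +31 months
Leadership role enhancement: +6 months
Adjusted term: 61 months + 31 months + 6 months = 98 months
Acceptance of responsibility reduction: 20% of 98 months = 19 months (rounded down)
After reduction: 98 − 19 = 79 months
Less pre-trial detention credit: 79 months − 5 months = 74 months
Cap at 106 months: 74 months is within the cap, no reduction.

74 months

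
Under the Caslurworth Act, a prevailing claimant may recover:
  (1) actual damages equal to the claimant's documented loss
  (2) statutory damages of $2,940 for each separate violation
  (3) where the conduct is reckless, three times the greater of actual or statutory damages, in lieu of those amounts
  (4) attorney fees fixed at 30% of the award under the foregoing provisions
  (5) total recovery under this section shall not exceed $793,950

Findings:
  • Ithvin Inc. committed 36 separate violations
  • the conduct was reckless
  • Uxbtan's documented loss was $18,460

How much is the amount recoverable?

$412,776

Statutory damages: 36 × $2,940 = $105,840
Greater of actual damages ($18,460) or statutory damages ($105,840): $105,840
Trebled: 3 × $105,840 = $317,520
Attorney fees: 30% of $317,520 = $95,256
Total before cap: $317,520 + $95,256 = $412,776
Cap at $793,950: $412,776 is within the cap, no reduction.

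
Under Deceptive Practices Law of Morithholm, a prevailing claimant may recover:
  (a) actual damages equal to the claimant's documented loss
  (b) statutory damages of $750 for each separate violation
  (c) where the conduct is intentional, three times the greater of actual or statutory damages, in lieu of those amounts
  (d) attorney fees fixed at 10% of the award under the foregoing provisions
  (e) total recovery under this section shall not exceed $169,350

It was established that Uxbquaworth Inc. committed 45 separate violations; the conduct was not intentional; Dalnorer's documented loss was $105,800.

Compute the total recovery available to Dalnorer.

Statutory damages: 45 × $750 = $33,750
Conduct not intentional: the in-lieu enhancement does not apply.
Actual plus statutory damages: $105,800 + $33,750 = $139,550
Attorney fees: 10% of $139,550 = $13,955
Total before cap: $139,550 + $13,955 = $153,505
Cap at $169,350: $153,505 is within the cap, no reduction.

$153,505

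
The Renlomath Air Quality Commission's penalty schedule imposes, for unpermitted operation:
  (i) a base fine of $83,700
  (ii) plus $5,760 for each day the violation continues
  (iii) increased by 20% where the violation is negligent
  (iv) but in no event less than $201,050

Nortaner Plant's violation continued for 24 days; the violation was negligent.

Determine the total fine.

Per-day component: 24 × $5,760 = $138,240
Base plus per-day: $83,700 + $138,240 = $221,940
Enhancement: 20% of $221,940 = $44,388
Enhanced fine: $221,940 + $44,388 = $266,328
Minimum $201,050: $266,328 meets the minimum, no increase.

Civil penalty: $266,328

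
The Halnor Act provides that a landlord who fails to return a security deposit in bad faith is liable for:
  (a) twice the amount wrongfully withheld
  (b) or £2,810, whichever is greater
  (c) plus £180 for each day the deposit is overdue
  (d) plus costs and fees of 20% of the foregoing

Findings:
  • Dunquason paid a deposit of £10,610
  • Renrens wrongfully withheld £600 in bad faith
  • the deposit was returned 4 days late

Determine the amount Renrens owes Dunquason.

£4,236

Doubled: 2 × £600 = £1,200
Minimum £2,810: £1,200 is below the minimum → £2,810
Late-return penalty: 4 × £180 = £720
Damages plus late penalty: £2,810 + £720 = £3,530
Costs and fees: 20% of £3,530 = £706
Total recovery: £3,530 + £706 = £4,236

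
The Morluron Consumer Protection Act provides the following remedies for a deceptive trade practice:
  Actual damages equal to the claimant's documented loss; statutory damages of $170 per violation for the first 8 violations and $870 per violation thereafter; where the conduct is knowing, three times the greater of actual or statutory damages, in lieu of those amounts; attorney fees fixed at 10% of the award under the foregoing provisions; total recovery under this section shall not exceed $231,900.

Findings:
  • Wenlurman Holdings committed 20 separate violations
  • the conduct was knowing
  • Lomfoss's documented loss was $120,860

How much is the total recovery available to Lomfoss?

First 8 violations: 8 × $170 = $1,360
Remaining violations: (20 − 8) × $870 = $10,440
Statutory damages: $1,360 + $10,440 = $11,800
Greater of actual damages ($120,860) or statutory damages ($11,800): $120,860
Trebled: 3 × $120,860 = $362,580
Attorney fees: 10% of $362,580 = $36,258
Total before cap: $362,580 + $36,258 = $398,838
Cap at $231,900: $398,838 exceeds the cap → $231,900

Total recovery: $231,900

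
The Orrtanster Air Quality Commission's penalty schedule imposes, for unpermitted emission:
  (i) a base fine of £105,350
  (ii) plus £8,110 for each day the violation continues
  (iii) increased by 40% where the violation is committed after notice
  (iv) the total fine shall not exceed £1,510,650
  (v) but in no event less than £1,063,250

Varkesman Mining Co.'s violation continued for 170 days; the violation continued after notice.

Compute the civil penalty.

Per-day component: 170 × £8,110 = £1,378,700
Base plus per-day: £105,350 + £1,378,700 = £1,484,050
Enhancement: 40% of £1,484,050 = £593,620
Enhanced fine: £1,484,050 + £593,620 = £2,077,670
Cap at £1,510,650: £2,077,670 exceeds the cap → £1,510,650
Minimum £1,063,250: £1,510,650 meets the minimum, no increase.

£1,510,650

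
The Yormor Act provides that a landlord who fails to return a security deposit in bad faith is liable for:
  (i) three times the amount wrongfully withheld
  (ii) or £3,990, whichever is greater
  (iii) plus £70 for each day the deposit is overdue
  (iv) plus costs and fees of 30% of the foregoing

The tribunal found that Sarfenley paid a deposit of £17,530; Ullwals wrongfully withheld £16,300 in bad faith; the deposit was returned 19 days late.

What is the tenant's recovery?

Trebled: 3 × £16,300 = £48,900
Minimum £3,990: £48,900 meets the minimum, no increase.
Late-return penalty: 19 × £70 = £1,330
Damages plus late penalty: £48,900 + £1,330 = £50,230
Costs and fees: 30% of £50,230 = £15,069
Total recovery: £50,230 + £15,069 = £65,299

£65,299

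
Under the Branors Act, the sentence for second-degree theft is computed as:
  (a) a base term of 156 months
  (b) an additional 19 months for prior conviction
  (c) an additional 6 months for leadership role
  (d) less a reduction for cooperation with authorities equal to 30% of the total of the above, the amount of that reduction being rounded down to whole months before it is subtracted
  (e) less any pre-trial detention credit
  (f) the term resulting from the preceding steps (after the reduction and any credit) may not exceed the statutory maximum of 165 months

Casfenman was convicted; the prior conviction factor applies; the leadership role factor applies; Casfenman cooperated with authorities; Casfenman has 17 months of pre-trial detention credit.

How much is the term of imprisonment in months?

Sentence: 110 months

Prior conviction enhancement: +19 months
Leadership role enhancement: +6 months
Adjusted term: 156 months + 19 months + 6 months = 181 months
Cooperation with authorities reduction: 30% of 181 months = 54 months (rounded down)
After reduction: 181 − 54 = 127 months
Less pre-trial detention credit: 127 months − 17 months = 110 months
Cap at 165 months: 110 months is within the cap, no reduction.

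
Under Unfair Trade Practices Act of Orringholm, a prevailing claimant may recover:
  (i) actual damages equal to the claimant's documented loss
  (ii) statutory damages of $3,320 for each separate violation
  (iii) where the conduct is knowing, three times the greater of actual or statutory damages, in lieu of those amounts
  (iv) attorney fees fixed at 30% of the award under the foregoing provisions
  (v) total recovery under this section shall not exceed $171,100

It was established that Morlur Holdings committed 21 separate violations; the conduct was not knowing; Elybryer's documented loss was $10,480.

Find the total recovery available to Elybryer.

$104,260

Statutory damages: 21 × $3,320 = $69,720
Conduct not knowing: the in-lieu enhancement does not apply.
Actual plus statutory damages: $10,480 + $69,720 = $80,200
Attorney fees: 30% of $80,200 = $24,060
Total before cap: $80,200 + $24,060 = $104,260
Cap at $171,100: $104,260 is within the cap, no reduction.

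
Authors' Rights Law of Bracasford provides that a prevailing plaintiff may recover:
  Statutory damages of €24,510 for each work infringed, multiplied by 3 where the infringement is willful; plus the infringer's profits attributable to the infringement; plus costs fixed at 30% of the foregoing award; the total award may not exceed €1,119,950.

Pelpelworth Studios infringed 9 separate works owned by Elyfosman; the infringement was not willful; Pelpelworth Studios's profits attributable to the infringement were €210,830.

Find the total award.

Statutory damages: 9 × €24,510 = €220,590
Infringement not willful: no ×3 enhancement.
Combined award: €220,590 + €210,830 = €431,420
Costs: 30% of €431,420 = €129,426
Award plus costs: €431,420 + €129,426 = €560,846
Cap at €1,119,950: €560,846 is within the cap, no reduction.

Award: €560,846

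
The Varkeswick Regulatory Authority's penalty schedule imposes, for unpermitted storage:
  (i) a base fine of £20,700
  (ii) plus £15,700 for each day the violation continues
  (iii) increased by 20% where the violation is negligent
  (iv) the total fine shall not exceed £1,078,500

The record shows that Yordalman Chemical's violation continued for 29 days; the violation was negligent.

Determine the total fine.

£571,200

Per-day component: 29 × £15,700 = £455,300
Base plus per-day: £20,700 + £455,300 = £476,000
Enhancement: 20% of £476,000 = £95,200
Enhanced fine: £476,000 + £95,200 = £571,200
Cap at £1,078,500: £571,200 is within the cap, no reduction.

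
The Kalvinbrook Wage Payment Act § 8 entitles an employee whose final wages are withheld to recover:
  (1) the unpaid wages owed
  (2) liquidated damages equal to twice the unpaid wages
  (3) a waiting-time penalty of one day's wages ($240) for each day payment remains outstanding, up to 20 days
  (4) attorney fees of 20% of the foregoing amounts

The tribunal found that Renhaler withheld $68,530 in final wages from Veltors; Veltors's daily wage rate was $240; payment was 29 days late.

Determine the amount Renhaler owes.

Doubled: 2 × $68,530 = $137,060
Penalty days: min(29, 20) = 20
Waiting-time penalty: 20 × $240 = $4,800
Subtotal: $68,530 + $137,060 + $4,800 = $210,390
Attorney fees: 20% of $210,390 = $42,078
Total award: $210,390 + $42,078 = $252,468

$252,468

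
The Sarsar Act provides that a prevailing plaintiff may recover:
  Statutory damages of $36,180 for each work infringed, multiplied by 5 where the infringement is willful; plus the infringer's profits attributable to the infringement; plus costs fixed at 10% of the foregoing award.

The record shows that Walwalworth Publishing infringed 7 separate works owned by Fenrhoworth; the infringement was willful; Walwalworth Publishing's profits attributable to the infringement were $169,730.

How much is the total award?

Statutory damages: 7 × $36,180 = $253,260
Multiplied by 5: 5 × $253,260 = $1,266,300
Combined award: $1,266,300 + $169,730 = $1,436,030
Costs: 10% of $1,436,030 = $143,603
Award plus costs: $1,436,030 + $143,603 = $1,579,633

$1,579,633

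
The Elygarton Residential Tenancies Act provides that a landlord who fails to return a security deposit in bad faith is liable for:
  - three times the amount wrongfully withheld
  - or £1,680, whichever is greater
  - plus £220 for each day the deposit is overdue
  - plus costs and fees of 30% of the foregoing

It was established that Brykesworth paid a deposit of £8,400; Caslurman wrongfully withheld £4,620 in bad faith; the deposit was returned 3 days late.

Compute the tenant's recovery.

Trebled: 3 × £4,620 = £13,860
Minimum £1,680: £13,860 meets the minimum, no increase.
Late-return penalty: 3 × £220 = £660
Damages plus late penalty: £13,860 + £660 = £14,520
Costs and fees: 30% of £14,520 = £4,356
Total recovery: £14,520 + £4,356 = £18,876

£18,876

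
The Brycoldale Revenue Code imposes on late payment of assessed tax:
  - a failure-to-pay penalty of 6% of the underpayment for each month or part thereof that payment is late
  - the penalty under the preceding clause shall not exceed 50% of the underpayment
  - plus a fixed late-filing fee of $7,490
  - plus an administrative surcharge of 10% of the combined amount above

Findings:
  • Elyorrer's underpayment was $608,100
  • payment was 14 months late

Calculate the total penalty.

Accrued rate: 6% × 14 = 84%, capped at 50% → 50%
Failure-to-pay penalty: 50% of $608,100 = $304,050
Penalty before surcharge: $304,050 + $7,490 = $311,540
Administrative surcharge: 10% of $311,540 = $31,154
Total penalty: $311,540 + $31,154 = $342,694

Penalty: $342,694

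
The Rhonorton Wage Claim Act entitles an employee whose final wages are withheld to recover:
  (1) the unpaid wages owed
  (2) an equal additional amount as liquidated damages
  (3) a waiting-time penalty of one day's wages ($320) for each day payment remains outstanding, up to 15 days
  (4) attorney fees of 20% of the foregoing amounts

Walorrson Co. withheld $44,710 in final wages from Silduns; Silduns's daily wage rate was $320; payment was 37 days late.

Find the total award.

$113,064

Liquidated damages (equal amount): $44,710
Penalty days: min(37, 15) = 15
Waiting-time penalty: 15 × $320 = $4,800
Subtotal: $44,710 + $44,710 + $4,800 = $94,220
Attorney fees: 20% of $94,220 = $18,844
Total award: $94,220 + $18,844 = $113,064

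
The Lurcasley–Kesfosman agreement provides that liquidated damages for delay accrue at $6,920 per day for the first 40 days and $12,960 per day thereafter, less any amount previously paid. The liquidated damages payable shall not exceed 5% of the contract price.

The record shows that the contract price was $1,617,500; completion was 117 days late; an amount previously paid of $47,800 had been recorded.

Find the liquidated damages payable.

First 40 days: 40 × $6,920 = $276,800
Remaining days: (117 − 40) × $12,960 = $997,920
Accrued per-day damages: $276,800 + $997,920 = $1,274,720
Less amount previously paid: $1,274,720 − $47,800 = $1,226,920
Cap: 5% of $1,617,500 = $80,875
Cap at $80,875: $1,226,920 exceeds the cap → $80,875

$80,875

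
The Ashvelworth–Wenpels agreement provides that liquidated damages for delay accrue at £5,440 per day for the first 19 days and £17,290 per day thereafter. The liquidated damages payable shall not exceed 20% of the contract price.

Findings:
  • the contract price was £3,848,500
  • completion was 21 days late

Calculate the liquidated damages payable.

First 19 days: 19 × £5,440 = £103,360
Remaining days: (21 − 19) × £17,290 = £34,580
Accrued per-day damages: £103,360 + £34,580 = £137,940
Cap: 20% of £3,848,500 = £769,700
Cap at £769,700: £137,940 is within the cap, no reduction.

£137,940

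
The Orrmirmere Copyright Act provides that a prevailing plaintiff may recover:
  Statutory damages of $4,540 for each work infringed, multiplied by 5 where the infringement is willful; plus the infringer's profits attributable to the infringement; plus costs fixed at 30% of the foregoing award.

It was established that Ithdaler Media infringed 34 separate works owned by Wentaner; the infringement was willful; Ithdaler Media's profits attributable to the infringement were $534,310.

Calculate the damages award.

$1,697,943

Statutory damages: 34 × $4,540 = $154,360
Multiplied by 5: 5 × $154,360 = $771,800
Combined award: $771,800 + $534,310 = $1,306,110
Costs: 30% of $1,306,110 = $391,833
Award plus costs: $1,306,110 + $391,833 = $1,697,943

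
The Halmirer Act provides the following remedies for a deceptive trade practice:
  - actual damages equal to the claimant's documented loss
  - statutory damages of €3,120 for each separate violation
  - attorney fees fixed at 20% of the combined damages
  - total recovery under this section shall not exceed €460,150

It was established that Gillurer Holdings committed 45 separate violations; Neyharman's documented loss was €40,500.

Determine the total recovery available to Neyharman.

Statutory damages: 45 × €3,120 = €140,400
Combined damages: €40,500 + €140,400 = €180,900
Attorney fees: 20% of €180,900 = €36,180
Total before cap: €180,900 + €36,180 = €217,080
Cap at €460,150: €217,080 is within the cap, no reduction.

€217,080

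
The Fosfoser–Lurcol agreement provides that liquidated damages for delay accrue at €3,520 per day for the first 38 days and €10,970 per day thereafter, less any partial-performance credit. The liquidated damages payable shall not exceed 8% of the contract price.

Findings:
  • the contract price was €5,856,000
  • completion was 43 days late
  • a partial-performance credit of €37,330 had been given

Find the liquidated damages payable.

First 38 days: 38 × €3,520 = €133,760
Remaining days: (43 − 38) × €10,970 = €54,850
Accrued per-day damages: €133,760 + €54,850 = €188,610
Less partial-performance credit: €188,610 − €37,330 = €151,280
Cap: 8% of €5,856,000 = €468,480
Cap at €468,480: €151,280 is within the cap, no reduction.

Liquidated damages: €151,280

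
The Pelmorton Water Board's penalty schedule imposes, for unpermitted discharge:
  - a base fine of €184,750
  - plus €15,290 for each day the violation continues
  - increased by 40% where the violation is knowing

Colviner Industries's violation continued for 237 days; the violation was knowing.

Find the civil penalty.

€5,331,872

Per-day component: 237 × €15,290 = €3,623,730
Base plus per-day: €184,750 + €3,623,730 = €3,808,480
Enhancement: 40% of €3,808,480 = €1,523,392
Enhanced fine: €3,808,480 + €1,523,392 = €5,331,872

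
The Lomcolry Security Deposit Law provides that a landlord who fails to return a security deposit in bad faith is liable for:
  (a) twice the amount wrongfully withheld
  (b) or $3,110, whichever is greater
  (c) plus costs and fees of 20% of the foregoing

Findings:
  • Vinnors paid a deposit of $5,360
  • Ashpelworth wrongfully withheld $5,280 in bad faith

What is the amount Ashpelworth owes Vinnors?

$12,672

Doubled: 2 × $5,280 = $10,560
Minimum $3,110: $10,560 meets the minimum, no increase.
Costs and fees: 20% of $10,560 = $2,112
Total recovery: $10,560 + $2,112 = $12,672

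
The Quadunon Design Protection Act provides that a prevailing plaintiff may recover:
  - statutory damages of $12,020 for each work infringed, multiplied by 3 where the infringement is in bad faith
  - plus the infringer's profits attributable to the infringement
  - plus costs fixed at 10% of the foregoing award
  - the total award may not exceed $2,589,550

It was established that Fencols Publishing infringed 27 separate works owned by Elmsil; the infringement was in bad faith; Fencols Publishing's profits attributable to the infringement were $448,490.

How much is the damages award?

Award: $1,564,321

Statutory damages: 27 × $12,020 = $324,540
Trebled: 3 × $324,540 = $973,620
Combined award: $973,620 + $448,490 = $1,422,110
Costs: 10% of $1,422,110 = $142,211
Award plus costs: $1,422,110 + $142,211 = $1,564,321
Cap at $2,589,550: $1,564,321 is within the cap, no reduction.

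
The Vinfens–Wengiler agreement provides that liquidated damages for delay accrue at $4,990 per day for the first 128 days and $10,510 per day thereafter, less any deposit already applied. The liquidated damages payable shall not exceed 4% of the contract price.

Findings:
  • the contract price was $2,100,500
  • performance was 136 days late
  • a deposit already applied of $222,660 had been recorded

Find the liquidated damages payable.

$84,020

First 128 days: 128 × $4,990 = $638,720
Remaining days: (136 − 128) × $10,510 = $84,080
Accrued per-day damages: $638,720 + $84,080 = $722,800
Less deposit already applied: $722,800 − $222,660 = $500,140
Cap: 4% of $2,100,500 = $84,020
Cap at $84,020: $500,140 exceeds the cap → $84,020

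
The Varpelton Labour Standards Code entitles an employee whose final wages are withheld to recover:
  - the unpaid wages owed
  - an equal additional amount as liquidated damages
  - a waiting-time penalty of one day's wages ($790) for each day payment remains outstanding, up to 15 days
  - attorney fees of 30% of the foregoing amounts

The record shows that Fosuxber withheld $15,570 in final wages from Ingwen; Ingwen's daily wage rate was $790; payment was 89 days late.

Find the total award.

Liquidated damages (equal amount): $15,570
Penalty days: min(89, 15) = 15
Waiting-time penalty: 15 × $790 = $11,850
Subtotal: $15,570 + $15,570 + $11,850 = $42,990
Attorney fees: 30% of $42,990 = $12,897
Total award: $42,990 + $12,897 = $55,887

$55,887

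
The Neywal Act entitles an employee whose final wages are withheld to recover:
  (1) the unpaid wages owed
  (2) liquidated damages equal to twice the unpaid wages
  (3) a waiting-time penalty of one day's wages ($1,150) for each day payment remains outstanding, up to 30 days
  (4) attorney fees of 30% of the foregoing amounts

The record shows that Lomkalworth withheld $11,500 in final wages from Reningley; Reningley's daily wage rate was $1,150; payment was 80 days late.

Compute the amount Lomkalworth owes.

Doubled: 2 × $11,500 = $23,000
Penalty days: min(80, 30) = 30
Waiting-time penalty: 30 × $1,150 = $34,500
Subtotal: $11,500 + $23,000 + $34,500 = $69,000
Attorney fees: 30% of $69,000 = $20,700
Total award: $69,000 + $20,700 = $89,700

$89,700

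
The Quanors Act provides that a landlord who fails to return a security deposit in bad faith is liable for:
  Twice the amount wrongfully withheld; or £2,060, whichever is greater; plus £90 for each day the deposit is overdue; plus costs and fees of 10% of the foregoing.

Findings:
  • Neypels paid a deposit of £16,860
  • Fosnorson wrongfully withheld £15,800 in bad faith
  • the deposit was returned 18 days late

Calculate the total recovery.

Doubled: 2 × £15,800 = £31,600
Minimum £2,060: £31,600 meets the minimum, no increase.
Late-return penalty: 18 × £90 = £1,620
Damages plus late penalty: £31,600 + £1,620 = £33,220
Costs and fees: 10% of £33,220 = £3,322
Total recovery: £33,220 + £3,322 = £36,542

£36,542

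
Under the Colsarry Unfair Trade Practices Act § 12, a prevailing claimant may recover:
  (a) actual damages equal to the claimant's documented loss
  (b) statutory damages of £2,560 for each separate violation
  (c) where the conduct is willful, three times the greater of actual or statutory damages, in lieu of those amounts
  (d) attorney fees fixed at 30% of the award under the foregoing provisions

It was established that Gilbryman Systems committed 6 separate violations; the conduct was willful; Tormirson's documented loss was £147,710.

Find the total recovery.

£576,069

Statutory damages: 6 × £2,560 = £15,360
Greater of actual damages (£147,710) or statutory damages (£15,360): £147,710
Trebled: 3 × £147,710 = £443,130
Attorney fees: 30% of £443,130 = £132,939
Total recovery: £443,130 + £132,939 = £576,069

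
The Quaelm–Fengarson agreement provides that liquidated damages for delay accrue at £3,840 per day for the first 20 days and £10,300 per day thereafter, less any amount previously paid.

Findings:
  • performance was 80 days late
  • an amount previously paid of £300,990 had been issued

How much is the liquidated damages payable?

£393,810

First 20 days: 20 × £3,840 = £76,800
Remaining days: (80 − 20) × £10,300 = £618,000
Accrued per-day damages: £76,800 + £618,000 = £694,800
Less amount previously paid: £694,800 − £300,990 = £393,810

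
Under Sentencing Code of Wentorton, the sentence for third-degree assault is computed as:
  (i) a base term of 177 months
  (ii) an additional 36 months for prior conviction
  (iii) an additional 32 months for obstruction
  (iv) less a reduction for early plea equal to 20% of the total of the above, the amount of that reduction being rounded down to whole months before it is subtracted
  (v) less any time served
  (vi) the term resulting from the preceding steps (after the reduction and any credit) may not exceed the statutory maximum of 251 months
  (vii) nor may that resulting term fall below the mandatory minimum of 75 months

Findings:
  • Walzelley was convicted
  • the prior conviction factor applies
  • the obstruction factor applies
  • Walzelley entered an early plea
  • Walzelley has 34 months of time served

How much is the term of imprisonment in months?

162 months

Prior conviction enhancement: +36 months
Obstruction enhancement: +32 months
Adjusted term: 177 months + 36 months + 32 months = 245 months
Early plea reduction: 20% of 245 months = 49 months (rounded down)
After reduction: 245 − 49 = 196 months
Less time served: 196 months − 34 months = 162 months
Cap at 251 months: 162 months is within the cap, no reduction.
Minimum 75 months: 162 months meets the minimum, no increase.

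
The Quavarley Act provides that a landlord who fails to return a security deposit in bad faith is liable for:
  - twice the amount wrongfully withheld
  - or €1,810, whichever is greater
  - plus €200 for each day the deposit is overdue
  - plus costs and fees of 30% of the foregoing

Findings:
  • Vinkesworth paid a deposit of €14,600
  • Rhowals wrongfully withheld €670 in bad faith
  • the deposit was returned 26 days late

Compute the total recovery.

Doubled: 2 × €670 = €1,340
Minimum €1,810: €1,340 is below the minimum → €1,810
Late-return penalty: 26 × €200 = €5,200
Damages plus late penalty: €1,810 + €5,200 = €7,010
Costs and fees: 30% of €7,010 = €2,103
Total recovery: €7,010 + €2,103 = €9,113

Recovery: €9,113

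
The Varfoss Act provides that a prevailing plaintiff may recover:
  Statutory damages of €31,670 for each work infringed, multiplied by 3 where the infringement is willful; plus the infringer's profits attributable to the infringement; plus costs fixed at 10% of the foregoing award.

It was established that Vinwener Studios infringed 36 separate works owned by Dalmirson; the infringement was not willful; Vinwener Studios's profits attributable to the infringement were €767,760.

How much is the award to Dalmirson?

Statutory damages: 36 × €31,670 = €1,140,120
Infringement not willful: no ×3 enhancement.
Combined award: €1,140,120 + €767,760 = €1,907,880
Costs: 10% of €1,907,880 = €190,788
Award plus costs: €1,907,880 + €190,788 = €2,098,668

€2,098,668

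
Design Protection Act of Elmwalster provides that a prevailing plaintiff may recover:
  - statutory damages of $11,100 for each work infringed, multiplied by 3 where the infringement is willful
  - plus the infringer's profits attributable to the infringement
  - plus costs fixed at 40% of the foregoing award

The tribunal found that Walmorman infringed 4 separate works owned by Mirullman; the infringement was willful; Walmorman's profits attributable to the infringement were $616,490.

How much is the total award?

$1,049,566

Statutory damages: 4 × $11,100 = $44,400
Trebled: 3 × $44,400 = $133,200
Combined award: $133,200 + $616,490 = $749,690
Costs: 40% of $749,690 = $299,876
Award plus costs: $749,690 + $299,876 = $1,049,566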